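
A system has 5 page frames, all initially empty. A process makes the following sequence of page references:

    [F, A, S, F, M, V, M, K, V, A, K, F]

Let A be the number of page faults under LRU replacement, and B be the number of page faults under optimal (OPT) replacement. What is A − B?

Under LRU: F F F . F F . F . F . . → 7 faults.
Under OPT: F F F . F F . F . . . . → 6 faults.
A − B = 7 − 6 = 1.

1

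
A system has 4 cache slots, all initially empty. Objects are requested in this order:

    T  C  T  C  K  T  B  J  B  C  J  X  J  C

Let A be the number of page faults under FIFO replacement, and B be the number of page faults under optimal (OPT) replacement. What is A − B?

1

Under FIFO: F F . . F . F F . . . F . F → 7 faults.
Under OPT: F F . . F . F F . . . F . . → 6 faults.
A − B = 7 − 6 = 1.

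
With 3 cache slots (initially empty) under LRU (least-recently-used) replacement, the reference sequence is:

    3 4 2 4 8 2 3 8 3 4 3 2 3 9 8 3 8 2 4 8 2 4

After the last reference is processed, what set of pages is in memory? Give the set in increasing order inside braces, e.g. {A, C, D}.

3: miss, frames {3}
4: miss, frames {3,4}
2: miss, frames {3,4,2}
4: hit
8: miss, evict 3, frames {2,4,8}
2: hit
3: miss, evict 4, frames {8,2,3}
8: hit
3: hit
4: miss, evict 2, frames {8,3,4}
3: hit
2: miss, evict 8, frames {4,3,2}
3: hit
9: miss, evict 4, frames {2,3,9}
8: miss, evict 2, frames {3,9,8}
3: hit
8: hit
2: miss, evict 9, frames {3,8,2}
4: miss, evict 3, frames {8,2,4}
8: hit
2: hit
4: hit

{2, 4, 8}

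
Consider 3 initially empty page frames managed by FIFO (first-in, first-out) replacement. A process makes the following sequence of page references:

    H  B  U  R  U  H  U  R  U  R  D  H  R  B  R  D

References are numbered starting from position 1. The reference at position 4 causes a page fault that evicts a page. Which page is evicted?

H

pos 1: H: miss, frames [H]
pos 2: B: miss, frames [H, B]
pos 3: U: miss, frames [H, B, U]
pos 4: R: miss, evict H, frames [B, U, R]
At position 4, page H is evicted.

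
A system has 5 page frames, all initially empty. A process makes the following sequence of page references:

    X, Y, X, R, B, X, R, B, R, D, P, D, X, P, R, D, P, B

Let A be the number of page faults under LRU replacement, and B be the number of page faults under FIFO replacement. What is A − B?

-1

Under LRU: F F . F F . . . . F F . . . . . . . → 6 faults.
Under FIFO: F F . F F . . . . F F . F . . . . . → 7 faults.
A − B = 6 − 7 = -1.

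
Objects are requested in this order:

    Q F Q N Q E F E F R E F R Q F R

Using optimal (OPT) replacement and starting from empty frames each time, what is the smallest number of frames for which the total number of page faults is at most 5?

4

f=1: 16 faults
f=2: 9 faults
f=3: 6 faults
f=4: 5 faults
f=5: 5 faults
Smallest f with faults ≤ 5 is 4.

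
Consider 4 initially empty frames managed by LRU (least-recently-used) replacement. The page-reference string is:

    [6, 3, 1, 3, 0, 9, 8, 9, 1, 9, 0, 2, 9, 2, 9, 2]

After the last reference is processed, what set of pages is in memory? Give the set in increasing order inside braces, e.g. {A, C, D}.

{0, 1, 2, 9}

6: fault, frames {6}
3: fault, frames {6,3}
1: fault, frames {6,3,1}
3: hit
0: fault, frames {6,1,3,0}
9: fault, evict 6, frames {1,3,0,9}
8: fault, evict 1, frames {3,0,9,8}
9: hit
1: fault, evict 3, frames {0,8,9,1}
9: hit
0: hit
2: fault, evict 8, frames {1,9,0,2}
9: hit
2: hit
9: hit
2: hit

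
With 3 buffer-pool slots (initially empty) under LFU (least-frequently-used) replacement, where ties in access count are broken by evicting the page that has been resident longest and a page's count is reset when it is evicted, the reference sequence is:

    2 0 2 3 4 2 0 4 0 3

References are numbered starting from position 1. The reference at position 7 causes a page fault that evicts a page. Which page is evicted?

pos 1: 2 → fault, frames [2]
pos 2: 0 → fault, frames [2, 0]
pos 3: 2 → hit
pos 4: 3 → fault, frames [2, 0, 3]
pos 5: 4 → fault, evict 0, frames [2, 3, 4]
pos 6: 2 → hit
pos 7: 0 → fault, evict 3, frames [2, 4, 0]
At position 7, page 3 is evicted.

3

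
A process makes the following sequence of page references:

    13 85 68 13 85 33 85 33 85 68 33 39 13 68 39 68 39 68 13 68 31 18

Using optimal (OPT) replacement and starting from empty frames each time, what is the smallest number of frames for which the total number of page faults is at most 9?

3

f=1: 22 faults
f=2: 12 faults
f=3: 8 faults
f=4: 7 faults
f=5: 7 faults
f=6: 7 faults
f=7: 7 faults
Smallest f with faults ≤ 9 is 3.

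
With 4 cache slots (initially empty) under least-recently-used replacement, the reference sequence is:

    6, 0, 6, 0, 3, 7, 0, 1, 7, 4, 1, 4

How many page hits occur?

6

6: miss, frames (6)
0: miss, frames (6 0)
6: hit
0: hit
3: miss, frames (6 0 3)
7: miss, frames (6 0 3 7)
0: hit
1: miss, evict 6, frames (3 7 0 1)
7: hit
4: miss, evict 3, frames (0 1 7 4)
1: hit
4: hit
Hits: 6.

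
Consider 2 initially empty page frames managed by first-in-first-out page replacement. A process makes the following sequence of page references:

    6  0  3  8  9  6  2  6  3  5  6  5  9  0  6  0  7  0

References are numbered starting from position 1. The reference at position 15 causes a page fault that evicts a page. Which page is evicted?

9

pos 1: 6 -> miss, frames (6)
pos 2: 0 -> miss, frames (6 0)
pos 3: 3 -> miss, evict 6, frames (0 3)
pos 4: 8 -> miss, evict 0, frames (3 8)
pos 5: 9 -> miss, evict 3, frames (8 9)
pos 6: 6 -> miss, evict 8, frames (9 6)
pos 7: 2 -> miss, evict 9, frames (6 2)
pos 8: 6 -> hit
pos 9: 3 -> miss, evict 6, frames (2 3)
pos 10: 5 -> miss, evict 2, frames (3 5)
pos 11: 6 -> miss, evict 3, frames (5 6)
pos 12: 5 -> hit
pos 13: 9 -> miss, evict 5, frames (6 9)
pos 14: 0 -> miss, evict 6, frames (9 0)
pos 15: 6 -> miss, evict 9, frames (0 6)
At position 15, page 9 is evicted.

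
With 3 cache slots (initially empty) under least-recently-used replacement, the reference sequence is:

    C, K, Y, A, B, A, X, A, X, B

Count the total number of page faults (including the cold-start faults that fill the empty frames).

6

C: fault, frames (C)
K: fault, frames (C K)
Y: fault, frames (C K Y)
A: fault, evict C, frames (K Y A)
B: fault, evict K, frames (Y A B)
A: hit
X: fault, evict Y, frames (B A X)
A: hit
X: hit
B: hit
Page faults: 6.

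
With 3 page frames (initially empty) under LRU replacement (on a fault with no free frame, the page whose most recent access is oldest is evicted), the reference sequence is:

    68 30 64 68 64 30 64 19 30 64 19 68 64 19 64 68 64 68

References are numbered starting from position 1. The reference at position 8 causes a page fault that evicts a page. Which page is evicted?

68

pos 1: 68 -> fault, frames {68}
pos 2: 30 -> fault, frames {68,30}
pos 3: 64 -> fault, frames {68,30,64}
pos 4: 68 -> hit
pos 5: 64 -> hit
pos 6: 30 -> hit
pos 7: 64 -> hit
pos 8: 19 -> fault, evict 68, frames {30,64,19}
At position 8, page 68 is evicted.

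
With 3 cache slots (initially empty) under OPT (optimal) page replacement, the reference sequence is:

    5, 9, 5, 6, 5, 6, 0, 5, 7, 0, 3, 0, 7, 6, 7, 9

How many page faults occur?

5 -> miss, frames [5]
9 -> miss, frames [5, 9]
5 -> hit
6 -> miss, frames [5, 9, 6]
5 -> hit
6 -> hit
0 -> miss, evict 9, frames [5, 6, 0]
5 -> hit
7 -> miss, evict 5, frames [6, 0, 7]
0 -> hit
3 -> miss, evict 6, frames [0, 7, 3]
0 -> hit
7 -> hit
6 -> miss, evict 3, frames [0, 7, 6]
7 -> hit
9 -> miss, evict 6, frames [0, 7, 9]
Page faults: 8.

8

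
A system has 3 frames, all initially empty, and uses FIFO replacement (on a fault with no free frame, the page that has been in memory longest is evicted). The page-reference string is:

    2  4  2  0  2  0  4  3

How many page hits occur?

4

2 → miss, frames (2)
4 → miss, frames (2 4)
2 → hit
0 → miss, frames (2 4 0)
2 → hit
0 → hit
4 → hit
3 → miss, evict 2, frames (4 0 3)
Hits: 4.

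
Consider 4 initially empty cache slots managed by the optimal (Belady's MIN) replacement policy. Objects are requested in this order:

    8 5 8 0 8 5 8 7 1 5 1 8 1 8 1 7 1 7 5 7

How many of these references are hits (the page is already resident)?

15

8 -> fault, frames [8]
5 -> fault, frames [8, 5]
8 -> hit
0 -> fault, frames [8, 5, 0]
8 -> hit
5 -> hit
8 -> hit
7 -> fault, frames [8, 5, 0, 7]
1 -> fault, evict 0, frames [8, 5, 7, 1]
5 -> hit
1 -> hit
8 -> hit
1 -> hit
8 -> hit
1 -> hit
7 -> hit
1 -> hit
7 -> hit
5 -> hit
7 -> hit
Hits: 15.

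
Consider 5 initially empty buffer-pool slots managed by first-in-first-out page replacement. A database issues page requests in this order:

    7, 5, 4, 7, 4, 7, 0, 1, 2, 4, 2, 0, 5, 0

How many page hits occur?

7 -> miss, frames {7}
5 -> miss, frames {7,5}
4 -> miss, frames {7,5,4}
7 -> hit
4 -> hit
7 -> hit
0 -> miss, frames {7,5,4,0}
1 -> miss, frames {7,5,4,0,1}
2 -> miss, evict 7, frames {5,4,0,1,2}
4 -> hit
2 -> hit
0 -> hit
5 -> hit
0 -> hit
Hits: 8.

8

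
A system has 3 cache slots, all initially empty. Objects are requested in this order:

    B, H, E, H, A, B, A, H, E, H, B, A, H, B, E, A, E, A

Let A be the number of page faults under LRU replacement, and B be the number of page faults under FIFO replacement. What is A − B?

Under LRU: F F F . F F . . F . F F . . F F . . → 10 faults.
Under FIFO: F F F . F F . F F . . F . F . . . . → 9 faults.
A − B = 10 − 9 = 1.

1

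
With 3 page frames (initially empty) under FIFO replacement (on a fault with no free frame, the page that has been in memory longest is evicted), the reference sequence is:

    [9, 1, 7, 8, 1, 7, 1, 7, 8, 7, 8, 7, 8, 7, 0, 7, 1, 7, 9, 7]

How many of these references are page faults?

9 -> fault, frames (9)
1 -> fault, frames (9 1)
7 -> fault, frames (9 1 7)
8 -> fault, evict 9, frames (1 7 8)
1 -> hit
7 -> hit
1 -> hit
7 -> hit
8 -> hit
7 -> hit
8 -> hit
7 -> hit
8 -> hit
7 -> hit
0 -> fault, evict 1, frames (7 8 0)
7 -> hit
1 -> fault, evict 7, frames (8 0 1)
7 -> fault, evict 8, frames (0 1 7)
9 -> fault, evict 0, frames (1 7 9)
7 -> hit
Page faults: 8.

8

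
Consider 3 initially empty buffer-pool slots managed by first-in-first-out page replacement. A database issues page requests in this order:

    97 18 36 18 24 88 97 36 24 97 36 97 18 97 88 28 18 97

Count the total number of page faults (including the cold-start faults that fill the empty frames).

97: miss, frames {97}
18: miss, frames {97,18}
36: miss, frames {97,18,36}
18: hit
24: miss, evict 97, frames {18,36,24}
88: miss, evict 18, frames {36,24,88}
97: miss, evict 36, frames {24,88,97}
36: miss, evict 24, frames {88,97,36}
24: miss, evict 88, frames {97,36,24}
97: hit
36: hit
97: hit
18: miss, evict 97, frames {36,24,18}
97: miss, evict 36, frames {24,18,97}
88: miss, evict 24, frames {18,97,88}
28: miss, evict 18, frames {97,88,28}
18: miss, evict 97, frames {88,28,18}
97: miss, evict 88, frames {28,18,97}
Page faults: 14.

14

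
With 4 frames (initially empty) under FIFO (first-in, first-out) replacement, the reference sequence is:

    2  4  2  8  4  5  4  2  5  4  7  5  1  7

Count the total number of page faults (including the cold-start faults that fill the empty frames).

2 → miss, frames [2]
4 → miss, frames [2, 4]
2 → hit
8 → miss, frames [2, 4, 8]
4 → hit
5 → miss, frames [2, 4, 8, 5]
4 → hit
2 → hit
5 → hit
4 → hit
7 → miss, evict 2, frames [4, 8, 5, 7]
5 → hit
1 → miss, evict 4, frames [8, 5, 7, 1]
7 → hit
Page faults: 6.

6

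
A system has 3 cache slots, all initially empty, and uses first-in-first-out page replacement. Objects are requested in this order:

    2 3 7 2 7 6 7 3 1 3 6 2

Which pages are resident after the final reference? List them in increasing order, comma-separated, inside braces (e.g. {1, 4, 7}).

{1, 2, 3}

2 -> fault, frames {2}
3 -> fault, frames {2,3}
7 -> fault, frames {2,3,7}
2 -> hit
7 -> hit
6 -> fault, evict 2, frames {3,7,6}
7 -> hit
3 -> hit
1 -> fault, evict 3, frames {7,6,1}
3 -> fault, evict 7, frames {6,1,3}
6 -> hit
2 -> fault, evict 6, frames {1,3,2}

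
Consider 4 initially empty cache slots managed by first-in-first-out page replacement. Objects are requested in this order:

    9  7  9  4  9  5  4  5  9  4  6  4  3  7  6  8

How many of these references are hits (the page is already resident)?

9 → miss, frames (9)
7 → miss, frames (9 7)
9 → hit
4 → miss, frames (9 7 4)
9 → hit
5 → miss, frames (9 7 4 5)
4 → hit
5 → hit
9 → hit
4 → hit
6 → miss, evict 9, frames (7 4 5 6)
4 → hit
3 → miss, evict 7, frames (4 5 6 3)
7 → miss, evict 4, frames (5 6 3 7)
6 → hit
8 → miss, evict 5, frames (6 3 7 8)
Hits: 8.

8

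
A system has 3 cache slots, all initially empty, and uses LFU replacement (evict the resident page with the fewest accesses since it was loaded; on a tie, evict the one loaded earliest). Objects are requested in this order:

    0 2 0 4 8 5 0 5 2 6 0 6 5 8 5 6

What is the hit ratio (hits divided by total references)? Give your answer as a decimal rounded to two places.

0 -> miss, frames (0)
2 -> miss, frames (0 2)
0 -> hit
4 -> miss, frames (0 2 4)
8 -> miss, evict 2, frames (0 4 8)
5 -> miss, evict 4, frames (0 8 5)
0 -> hit
5 -> hit
2 -> miss, evict 8, frames (0 5 2)
6 -> miss, evict 2, frames (0 5 6)
0 -> hit
6 -> hit
5 -> hit
8 -> miss, evict 6, frames (0 5 8)
5 -> hit
6 -> miss, evict 8, frames (0 5 6)
Hits: 7 of 16 references → 7/16 = 0.4375.

0.44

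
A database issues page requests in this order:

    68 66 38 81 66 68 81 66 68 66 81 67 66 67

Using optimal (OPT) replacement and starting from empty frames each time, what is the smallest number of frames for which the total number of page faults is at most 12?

f=1: 14 faults
f=2: 8 faults
f=3: 5 faults
f=4: 5 faults
f=5: 5 faults
Smallest f with faults ≤ 12 is 2.

2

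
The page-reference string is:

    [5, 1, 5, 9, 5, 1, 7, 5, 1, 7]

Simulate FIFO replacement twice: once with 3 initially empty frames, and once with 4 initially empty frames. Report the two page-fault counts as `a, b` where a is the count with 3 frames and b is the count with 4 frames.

6, 4

3 frames: F F . F . . F F F . → 6 faults.
4 frames: F F . F . . F . . . → 4 faults.
4 < 6: adding a frame reduced faults, as is typical.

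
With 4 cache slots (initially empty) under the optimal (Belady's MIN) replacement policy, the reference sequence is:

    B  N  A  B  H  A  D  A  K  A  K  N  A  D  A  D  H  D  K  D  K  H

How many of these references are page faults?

B -> miss, frames (B)
N -> miss, frames (B N)
A -> miss, frames (B N A)
B -> hit
H -> miss, frames (B N A H)
A -> hit
D -> miss, evict B, frames (N A H D)
A -> hit
K -> miss, evict H, frames (N A D K)
A -> hit
K -> hit
N -> hit
A -> hit
D -> hit
A -> hit
D -> hit
H -> miss, evict A, frames (N D K H)
D -> hit
K -> hit
D -> hit
K -> hit
H -> hit
Page faults: 7.

7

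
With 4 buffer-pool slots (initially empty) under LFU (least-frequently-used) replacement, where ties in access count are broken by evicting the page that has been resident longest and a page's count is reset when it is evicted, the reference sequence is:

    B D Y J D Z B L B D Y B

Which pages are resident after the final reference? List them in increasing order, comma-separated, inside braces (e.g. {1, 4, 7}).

B: miss, frames [B]
D: miss, frames [B, D]
Y: miss, frames [B, D, Y]
J: miss, frames [B, D, Y, J]
D: hit
Z: miss, evict B, frames [D, Y, J, Z]
B: miss, evict Y, frames [D, J, Z, B]
L: miss, evict J, frames [D, Z, B, L]
B: hit
D: hit
Y: miss, evict Z, frames [D, B, L, Y]
B: hit

{B, D, L, Y}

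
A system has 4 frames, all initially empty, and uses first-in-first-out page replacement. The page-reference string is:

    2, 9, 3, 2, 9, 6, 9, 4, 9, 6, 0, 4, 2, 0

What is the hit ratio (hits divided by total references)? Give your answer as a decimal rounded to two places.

2: miss, frames [2]
9: miss, frames [2, 9]
3: miss, frames [2, 9, 3]
2: hit
9: hit
6: miss, frames [2, 9, 3, 6]
9: hit
4: miss, evict 2, frames [9, 3, 6, 4]
9: hit
6: hit
0: miss, evict 9, frames [3, 6, 4, 0]
4: hit
2: miss, evict 3, frames [6, 4, 0, 2]
0: hit
Hits: 7 of 14 references → 7/14 = 0.5000.

0.50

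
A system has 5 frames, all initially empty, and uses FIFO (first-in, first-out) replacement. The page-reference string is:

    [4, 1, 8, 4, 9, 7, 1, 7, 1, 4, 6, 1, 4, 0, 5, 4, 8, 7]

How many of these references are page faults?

11

4 -> miss, frames {4}
1 -> miss, frames {4,1}
8 -> miss, frames {4,1,8}
4 -> hit
9 -> miss, frames {4,1,8,9}
7 -> miss, frames {4,1,8,9,7}
1 -> hit
7 -> hit
1 -> hit
4 -> hit
6 -> miss, evict 4, frames {1,8,9,7,6}
1 -> hit
4 -> miss, evict 1, frames {8,9,7,6,4}
0 -> miss, evict 8, frames {9,7,6,4,0}
5 -> miss, evict 9, frames {7,6,4,0,5}
4 -> hit
8 -> miss, evict 7, frames {6,4,0,5,8}
7 -> miss, evict 6, frames {4,0,5,8,7}
Page faults: 11.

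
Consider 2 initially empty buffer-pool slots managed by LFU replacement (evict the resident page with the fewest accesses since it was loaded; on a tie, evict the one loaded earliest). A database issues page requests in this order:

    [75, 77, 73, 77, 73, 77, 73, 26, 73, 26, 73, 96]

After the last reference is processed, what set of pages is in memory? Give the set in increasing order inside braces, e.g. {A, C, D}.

75 → fault, frames [75]
77 → fault, frames [75, 77]
73 → fault, evict 75, frames [77, 73]
77 → hit
73 → hit
77 → hit
73 → hit
26 → fault, evict 77, frames [73, 26]
73 → hit
26 → hit
73 → hit
96 → fault, evict 26, frames [73, 96]

{73, 96}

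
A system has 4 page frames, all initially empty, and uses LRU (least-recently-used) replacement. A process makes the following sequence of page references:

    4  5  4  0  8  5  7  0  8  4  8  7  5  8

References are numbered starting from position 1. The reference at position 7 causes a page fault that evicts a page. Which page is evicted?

pos 1: 4 -> fault, frames [4]
pos 2: 5 -> fault, frames [4, 5]
pos 3: 4 -> hit
pos 4: 0 -> fault, frames [5, 4, 0]
pos 5: 8 -> fault, frames [5, 4, 0, 8]
pos 6: 5 -> hit
pos 7: 7 -> fault, evict 4, frames [0, 8, 5, 7]
At position 7, page 4 is evicted.

4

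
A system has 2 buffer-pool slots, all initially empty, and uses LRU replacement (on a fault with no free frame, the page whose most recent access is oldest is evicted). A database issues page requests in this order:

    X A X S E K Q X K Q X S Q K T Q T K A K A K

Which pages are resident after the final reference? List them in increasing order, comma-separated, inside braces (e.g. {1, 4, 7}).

{A, K}

X -> miss, frames {X}
A -> miss, frames {X,A}
X -> hit
S -> miss, evict A, frames {X,S}
E -> miss, evict X, frames {S,E}
K -> miss, evict S, frames {E,K}
Q -> miss, evict E, frames {K,Q}
X -> miss, evict K, frames {Q,X}
K -> miss, evict Q, frames {X,K}
Q -> miss, evict X, frames {K,Q}
X -> miss, evict K, frames {Q,X}
S -> miss, evict Q, frames {X,S}
Q -> miss, evict X, frames {S,Q}
K -> miss, evict S, frames {Q,K}
T -> miss, evict Q, frames {K,T}
Q -> miss, evict K, frames {T,Q}
T -> hit
K -> miss, evict Q, frames {T,K}
A -> miss, evict T, frames {K,A}
K -> hit
A -> hit
K -> hit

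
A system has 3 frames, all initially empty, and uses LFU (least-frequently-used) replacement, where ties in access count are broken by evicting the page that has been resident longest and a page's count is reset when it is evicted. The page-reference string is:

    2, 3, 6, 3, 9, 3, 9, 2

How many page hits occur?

2 → miss, frames [2]
3 → miss, frames [2, 3]
6 → miss, frames [2, 3, 6]
3 → hit
9 → miss, evict 2, frames [3, 6, 9]
3 → hit
9 → hit
2 → miss, evict 6, frames [3, 9, 2]
Hits: 3.

3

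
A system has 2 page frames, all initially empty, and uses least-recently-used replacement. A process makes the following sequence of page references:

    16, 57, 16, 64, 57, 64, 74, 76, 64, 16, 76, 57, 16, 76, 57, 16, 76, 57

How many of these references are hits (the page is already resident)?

16 -> miss, frames [16]
57 -> miss, frames [16, 57]
16 -> hit
64 -> miss, evict 57, frames [16, 64]
57 -> miss, evict 16, frames [64, 57]
64 -> hit
74 -> miss, evict 57, frames [64, 74]
76 -> miss, evict 64, frames [74, 76]
64 -> miss, evict 74, frames [76, 64]
16 -> miss, evict 76, frames [64, 16]
76 -> miss, evict 64, frames [16, 76]
57 -> miss, evict 16, frames [76, 57]
16 -> miss, evict 76, frames [57, 16]
76 -> miss, evict 57, frames [16, 76]
57 -> miss, evict 16, frames [76, 57]
16 -> miss, evict 76, frames [57, 16]
76 -> miss, evict 57, frames [16, 76]
57 -> miss, evict 16, frames [76, 57]
Hits: 2.

2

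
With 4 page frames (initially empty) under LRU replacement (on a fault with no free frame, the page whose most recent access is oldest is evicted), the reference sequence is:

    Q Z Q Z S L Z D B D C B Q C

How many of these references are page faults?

8

Q -> miss, frames {Q}
Z -> miss, frames {Q,Z}
Q -> hit
Z -> hit
S -> miss, frames {Q,Z,S}
L -> miss, frames {Q,Z,S,L}
Z -> hit
D -> miss, evict Q, frames {S,L,Z,D}
B -> miss, evict S, frames {L,Z,D,B}
D -> hit
C -> miss, evict L, frames {Z,B,D,C}
B -> hit
Q -> miss, evict Z, frames {D,C,B,Q}
C -> hit
Page faults: 8.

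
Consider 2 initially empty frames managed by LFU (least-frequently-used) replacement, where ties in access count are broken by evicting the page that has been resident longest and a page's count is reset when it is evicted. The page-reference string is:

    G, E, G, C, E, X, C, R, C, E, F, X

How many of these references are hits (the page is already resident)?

G: miss, frames [G]
E: miss, frames [G, E]
G: hit
C: miss, evict E, frames [G, C]
E: miss, evict C, frames [G, E]
X: miss, evict E, frames [G, X]
C: miss, evict X, frames [G, C]
R: miss, evict C, frames [G, R]
C: miss, evict R, frames [G, C]
E: miss, evict C, frames [G, E]
F: miss, evict E, frames [G, F]
X: miss, evict F, frames [G, X]
Hits: 1.

1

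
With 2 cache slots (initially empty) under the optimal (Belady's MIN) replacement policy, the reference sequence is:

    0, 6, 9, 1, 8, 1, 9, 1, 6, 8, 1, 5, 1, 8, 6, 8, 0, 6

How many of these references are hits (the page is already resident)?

6

0 → fault, frames (0)
6 → fault, frames (0 6)
9 → fault, evict 0, frames (6 9)
1 → fault, evict 6, frames (9 1)
8 → fault, evict 9, frames (1 8)
1 → hit
9 → fault, evict 8, frames (1 9)
1 → hit
6 → fault, evict 9, frames (1 6)
8 → fault, evict 6, frames (1 8)
1 → hit
5 → fault, evict 8, frames (1 5)
1 → hit
8 → fault, evict 5, frames (1 8)
6 → fault, evict 1, frames (8 6)
8 → hit
0 → fault, evict 8, frames (6 0)
6 → hit
Hits: 6.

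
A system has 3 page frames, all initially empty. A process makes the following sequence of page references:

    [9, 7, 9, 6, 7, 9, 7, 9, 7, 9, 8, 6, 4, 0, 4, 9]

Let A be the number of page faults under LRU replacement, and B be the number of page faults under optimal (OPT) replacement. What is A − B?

2

Under LRU: F F . F . . . . . . F F F F . F → 8 faults.
Under OPT: F F . F . . . . . . F . F F . . → 6 faults.
A − B = 8 − 6 = 2.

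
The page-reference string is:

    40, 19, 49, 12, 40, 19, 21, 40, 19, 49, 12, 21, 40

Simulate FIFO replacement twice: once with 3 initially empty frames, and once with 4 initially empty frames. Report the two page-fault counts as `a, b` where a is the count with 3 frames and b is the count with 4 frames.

3 frames: F F F F F F F . . F F . F → 10 faults.
4 frames: F F F F . . F F F F F F F → 11 faults.
11 > 10: adding a frame increased faults — Belady's anomaly.

10, 11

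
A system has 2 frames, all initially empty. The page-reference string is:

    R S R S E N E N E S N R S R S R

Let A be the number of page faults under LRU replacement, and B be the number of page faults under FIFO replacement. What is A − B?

Under LRU: F F . . F F . . . F F F F . . . → 8 faults.
Under FIFO: F F . . F F . . . F . F . . . . → 6 faults.
A − B = 8 − 6 = 2.

2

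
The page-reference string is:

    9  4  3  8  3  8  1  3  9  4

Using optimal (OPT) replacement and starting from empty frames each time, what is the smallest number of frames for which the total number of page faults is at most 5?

f=1: 10 faults
f=2: 7 faults
f=3: 6 faults
f=4: 5 faults
f=5: 5 faults
Smallest f with faults ≤ 5 is 4.

4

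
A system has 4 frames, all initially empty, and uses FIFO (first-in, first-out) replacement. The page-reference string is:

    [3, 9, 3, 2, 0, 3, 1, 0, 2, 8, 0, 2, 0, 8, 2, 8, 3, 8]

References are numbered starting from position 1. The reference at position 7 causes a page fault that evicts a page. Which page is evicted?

pos 1: 3 → fault, frames [3]
pos 2: 9 → fault, frames [3, 9]
pos 3: 3 → hit
pos 4: 2 → fault, frames [3, 9, 2]
pos 5: 0 → fault, frames [3, 9, 2, 0]
pos 6: 3 → hit
pos 7: 1 → fault, evict 3, frames [9, 2, 0, 1]
At position 7, page 3 is evicted.

3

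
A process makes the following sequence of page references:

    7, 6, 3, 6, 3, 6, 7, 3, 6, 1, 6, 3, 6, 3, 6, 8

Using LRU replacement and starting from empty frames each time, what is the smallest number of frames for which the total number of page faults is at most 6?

3

f=1: 16 faults
f=2: 9 faults
f=3: 5 faults
f=4: 5 faults
f=5: 5 faults
Smallest f with faults ≤ 6 is 3.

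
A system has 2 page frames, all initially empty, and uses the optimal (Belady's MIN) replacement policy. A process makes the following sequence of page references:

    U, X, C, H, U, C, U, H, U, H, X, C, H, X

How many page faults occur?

9

U -> fault, frames (U)
X -> fault, frames (U X)
C -> fault, evict X, frames (U C)
H -> fault, evict C, frames (U H)
U -> hit
C -> fault, evict H, frames (U C)
U -> hit
H -> fault, evict C, frames (U H)
U -> hit
H -> hit
X -> fault, evict U, frames (H X)
C -> fault, evict X, frames (H C)
H -> hit
X -> fault, evict C, frames (H X)
Page faults: 9.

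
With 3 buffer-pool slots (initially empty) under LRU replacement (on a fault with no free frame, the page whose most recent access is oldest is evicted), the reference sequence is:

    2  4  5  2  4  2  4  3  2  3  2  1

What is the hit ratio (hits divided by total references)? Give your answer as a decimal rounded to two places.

0.58

2 -> miss, frames (2)
4 -> miss, frames (2 4)
5 -> miss, frames (2 4 5)
2 -> hit
4 -> hit
2 -> hit
4 -> hit
3 -> miss, evict 5, frames (2 4 3)
2 -> hit
3 -> hit
2 -> hit
1 -> miss, evict 4, frames (3 2 1)
Hits: 7 of 12 references → 7/12 = 0.5833.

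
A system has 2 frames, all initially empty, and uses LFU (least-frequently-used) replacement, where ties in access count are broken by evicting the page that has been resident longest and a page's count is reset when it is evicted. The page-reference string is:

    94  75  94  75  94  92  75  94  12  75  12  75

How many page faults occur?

8

94 -> fault, frames [94]
75 -> fault, frames [94, 75]
94 -> hit
75 -> hit
94 -> hit
92 -> fault, evict 75, frames [94, 92]
75 -> fault, evict 92, frames [94, 75]
94 -> hit
12 -> fault, evict 75, frames [94, 12]
75 -> fault, evict 12, frames [94, 75]
12 -> fault, evict 75, frames [94, 12]
75 -> fault, evict 12, frames [94, 75]
Page faults: 8.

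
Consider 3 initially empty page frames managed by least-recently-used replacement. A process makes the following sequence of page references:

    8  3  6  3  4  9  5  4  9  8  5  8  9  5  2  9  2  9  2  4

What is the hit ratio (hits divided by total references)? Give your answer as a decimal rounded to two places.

0.50

8 → fault, frames [8]
3 → fault, frames [8, 3]
6 → fault, frames [8, 3, 6]
3 → hit
4 → fault, evict 8, frames [6, 3, 4]
9 → fault, evict 6, frames [3, 4, 9]
5 → fault, evict 3, frames [4, 9, 5]
4 → hit
9 → hit
8 → fault, evict 5, frames [4, 9, 8]
5 → fault, evict 4, frames [9, 8, 5]
8 → hit
9 → hit
5 → hit
2 → fault, evict 8, frames [9, 5, 2]
9 → hit
2 → hit
9 → hit
2 → hit
4 → fault, evict 5, frames [9, 2, 4]
Hits: 10 of 20 references → 10/20 = 0.5000.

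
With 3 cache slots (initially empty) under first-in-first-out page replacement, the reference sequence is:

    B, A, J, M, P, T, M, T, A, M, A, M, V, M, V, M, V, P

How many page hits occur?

B -> fault, frames {B}
A -> fault, frames {B,A}
J -> fault, frames {B,A,J}
M -> fault, evict B, frames {A,J,M}
P -> fault, evict A, frames {J,M,P}
T -> fault, evict J, frames {M,P,T}
M -> hit
T -> hit
A -> fault, evict M, frames {P,T,A}
M -> fault, evict P, frames {T,A,M}
A -> hit
M -> hit
V -> fault, evict T, frames {A,M,V}
M -> hit
V -> hit
M -> hit
V -> hit
P -> fault, evict A, frames {M,V,P}
Hits: 8.

8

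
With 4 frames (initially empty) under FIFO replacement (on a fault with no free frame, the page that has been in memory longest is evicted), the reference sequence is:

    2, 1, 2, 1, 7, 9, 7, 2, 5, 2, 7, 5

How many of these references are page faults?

2 → fault, frames {2}
1 → fault, frames {2,1}
2 → hit
1 → hit
7 → fault, frames {2,1,7}
9 → fault, frames {2,1,7,9}
7 → hit
2 → hit
5 → fault, evict 2, frames {1,7,9,5}
2 → fault, evict 1, frames {7,9,5,2}
7 → hit
5 → hit
Page faults: 6.

6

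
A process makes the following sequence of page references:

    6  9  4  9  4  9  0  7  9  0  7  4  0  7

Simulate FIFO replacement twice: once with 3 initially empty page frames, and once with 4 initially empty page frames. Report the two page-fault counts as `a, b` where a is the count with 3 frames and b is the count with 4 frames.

3 frames: F F F . . . F F F . . F F F → 9 faults.
4 frames: F F F . . . F F . . . . . . → 5 faults.
5 < 9: adding a frame reduced faults, as is typical.

9, 5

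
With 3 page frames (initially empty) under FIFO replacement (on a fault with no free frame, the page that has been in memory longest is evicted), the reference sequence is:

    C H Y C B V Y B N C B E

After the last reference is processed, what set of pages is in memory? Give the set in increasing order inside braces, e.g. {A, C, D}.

C -> fault, frames [C]
H -> fault, frames [C, H]
Y -> fault, frames [C, H, Y]
C -> hit
B -> fault, evict C, frames [H, Y, B]
V -> fault, evict H, frames [Y, B, V]
Y -> hit
B -> hit
N -> fault, evict Y, frames [B, V, N]
C -> fault, evict B, frames [V, N, C]
B -> fault, evict V, frames [N, C, B]
E -> fault, evict N, frames [C, B, E]

{B, C, E}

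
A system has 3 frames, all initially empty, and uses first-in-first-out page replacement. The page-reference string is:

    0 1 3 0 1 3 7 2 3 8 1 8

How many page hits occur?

0 → fault, frames (0)
1 → fault, frames (0 1)
3 → fault, frames (0 1 3)
0 → hit
1 → hit
3 → hit
7 → fault, evict 0, frames (1 3 7)
2 → fault, evict 1, frames (3 7 2)
3 → hit
8 → fault, evict 3, frames (7 2 8)
1 → fault, evict 7, frames (2 8 1)
8 → hit
Hits: 5.

5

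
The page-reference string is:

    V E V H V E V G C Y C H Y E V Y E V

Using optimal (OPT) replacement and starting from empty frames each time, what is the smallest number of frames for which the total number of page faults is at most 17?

2

f=1: 18 faults
f=2: 11 faults
f=3: 8 faults
f=4: 7 faults
f=5: 6 faults
f=6: 6 faults
Smallest f with faults ≤ 17 is 2.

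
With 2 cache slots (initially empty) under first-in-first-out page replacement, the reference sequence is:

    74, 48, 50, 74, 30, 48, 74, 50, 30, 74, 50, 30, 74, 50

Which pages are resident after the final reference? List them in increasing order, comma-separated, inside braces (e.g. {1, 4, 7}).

74: fault, frames [74]
48: fault, frames [74, 48]
50: fault, evict 74, frames [48, 50]
74: fault, evict 48, frames [50, 74]
30: fault, evict 50, frames [74, 30]
48: fault, evict 74, frames [30, 48]
74: fault, evict 30, frames [48, 74]
50: fault, evict 48, frames [74, 50]
30: fault, evict 74, frames [50, 30]
74: fault, evict 50, frames [30, 74]
50: fault, evict 30, frames [74, 50]
30: fault, evict 74, frames [50, 30]
74: fault, evict 50, frames [30, 74]
50: fault, evict 30, frames [74, 50]

{50, 74}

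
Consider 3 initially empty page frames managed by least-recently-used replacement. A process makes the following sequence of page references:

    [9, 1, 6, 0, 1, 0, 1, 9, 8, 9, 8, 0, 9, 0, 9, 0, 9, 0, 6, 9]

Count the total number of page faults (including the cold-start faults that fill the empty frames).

8

9: fault, frames (9)
1: fault, frames (9 1)
6: fault, frames (9 1 6)
0: fault, evict 9, frames (1 6 0)
1: hit
0: hit
1: hit
9: fault, evict 6, frames (0 1 9)
8: fault, evict 0, frames (1 9 8)
9: hit
8: hit
0: fault, evict 1, frames (9 8 0)
9: hit
0: hit
9: hit
0: hit
9: hit
0: hit
6: fault, evict 8, frames (9 0 6)
9: hit
Page faults: 8.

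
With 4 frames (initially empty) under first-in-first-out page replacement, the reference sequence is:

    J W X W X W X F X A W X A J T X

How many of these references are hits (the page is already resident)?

J -> miss, frames {J}
W -> miss, frames {J,W}
X -> miss, frames {J,W,X}
W -> hit
X -> hit
W -> hit
X -> hit
F -> miss, frames {J,W,X,F}
X -> hit
A -> miss, evict J, frames {W,X,F,A}
W -> hit
X -> hit
A -> hit
J -> miss, evict W, frames {X,F,A,J}
T -> miss, evict X, frames {F,A,J,T}
X -> miss, evict F, frames {A,J,T,X}
Hits: 8.

8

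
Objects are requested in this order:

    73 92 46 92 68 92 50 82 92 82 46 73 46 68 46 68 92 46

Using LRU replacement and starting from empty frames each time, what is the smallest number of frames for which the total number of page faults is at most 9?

f=1: 18 faults
f=2: 12 faults
f=3: 10 faults
f=4: 10 faults
f=5: 8 faults
f=6: 6 faults
Smallest f with faults ≤ 9 is 5.

5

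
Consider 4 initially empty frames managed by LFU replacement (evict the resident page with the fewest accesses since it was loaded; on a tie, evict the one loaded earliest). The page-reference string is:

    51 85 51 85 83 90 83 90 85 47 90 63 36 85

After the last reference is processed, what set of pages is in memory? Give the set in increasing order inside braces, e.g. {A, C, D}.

51 -> fault, frames (51)
85 -> fault, frames (51 85)
51 -> hit
85 -> hit
83 -> fault, frames (51 85 83)
90 -> fault, frames (51 85 83 90)
83 -> hit
90 -> hit
85 -> hit
47 -> fault, evict 51, frames (85 83 90 47)
90 -> hit
63 -> fault, evict 47, frames (85 83 90 63)
36 -> fault, evict 63, frames (85 83 90 36)
85 -> hit

{36, 83, 85, 90}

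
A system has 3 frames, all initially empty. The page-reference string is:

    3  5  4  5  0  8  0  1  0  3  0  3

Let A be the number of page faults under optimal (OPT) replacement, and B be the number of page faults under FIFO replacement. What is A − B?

-2

Under OPT: F F F . F F . F . . . . → 6 faults.
Under FIFO: F F F . F F . F . F F . → 8 faults.
A − B = 6 − 8 = -2.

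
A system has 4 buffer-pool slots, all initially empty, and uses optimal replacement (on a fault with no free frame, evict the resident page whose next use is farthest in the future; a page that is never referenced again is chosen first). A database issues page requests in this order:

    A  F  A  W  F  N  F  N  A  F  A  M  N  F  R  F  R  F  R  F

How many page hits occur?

14

A: fault, frames (A)
F: fault, frames (A F)
A: hit
W: fault, frames (A F W)
F: hit
N: fault, frames (A F W N)
F: hit
N: hit
A: hit
F: hit
A: hit
M: fault, evict W, frames (A F N M)
N: hit
F: hit
R: fault, evict M, frames (A F N R)
F: hit
R: hit
F: hit
R: hit
F: hit
Hits: 14.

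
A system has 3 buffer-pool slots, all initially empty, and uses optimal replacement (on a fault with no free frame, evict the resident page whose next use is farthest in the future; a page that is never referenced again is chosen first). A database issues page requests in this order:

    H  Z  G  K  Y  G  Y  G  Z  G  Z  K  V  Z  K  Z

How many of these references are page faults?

H -> miss, frames {H}
Z -> miss, frames {H,Z}
G -> miss, frames {H,Z,G}
K -> miss, evict H, frames {Z,G,K}
Y -> miss, evict K, frames {Z,G,Y}
G -> hit
Y -> hit
G -> hit
Z -> hit
G -> hit
Z -> hit
K -> miss, evict Y, frames {Z,G,K}
V -> miss, evict G, frames {Z,K,V}
Z -> hit
K -> hit
Z -> hit
Page faults: 7.

7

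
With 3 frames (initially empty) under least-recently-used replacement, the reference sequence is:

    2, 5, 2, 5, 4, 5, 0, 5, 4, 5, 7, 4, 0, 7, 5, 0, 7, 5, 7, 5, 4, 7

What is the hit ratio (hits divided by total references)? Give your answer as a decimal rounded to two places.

0.64

2 -> miss, frames {2}
5 -> miss, frames {2,5}
2 -> hit
5 -> hit
4 -> miss, frames {2,5,4}
5 -> hit
0 -> miss, evict 2, frames {4,5,0}
5 -> hit
4 -> hit
5 -> hit
7 -> miss, evict 0, frames {4,5,7}
4 -> hit
0 -> miss, evict 5, frames {7,4,0}
7 -> hit
5 -> miss, evict 4, frames {0,7,5}
0 -> hit
7 -> hit
5 -> hit
7 -> hit
5 -> hit
4 -> miss, evict 0, frames {7,5,4}
7 -> hit
Hits: 14 of 22 references → 14/22 = 0.6364.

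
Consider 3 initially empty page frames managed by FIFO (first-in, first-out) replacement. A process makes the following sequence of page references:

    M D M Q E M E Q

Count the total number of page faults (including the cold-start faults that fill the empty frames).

M: miss, frames {M}
D: miss, frames {M,D}
M: hit
Q: miss, frames {M,D,Q}
E: miss, evict M, frames {D,Q,E}
M: miss, evict D, frames {Q,E,M}
E: hit
Q: hit
Page faults: 5.

5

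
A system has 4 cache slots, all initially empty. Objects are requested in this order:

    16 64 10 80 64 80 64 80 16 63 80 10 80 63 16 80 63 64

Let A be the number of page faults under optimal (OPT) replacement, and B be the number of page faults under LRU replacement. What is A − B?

Under OPT: F F F F . . . . . F . . . . . . . F → 6 faults.
Under LRU: F F F F . . . . . F . F . . . . . F → 7 faults.
A − B = 6 − 7 = -1.

-1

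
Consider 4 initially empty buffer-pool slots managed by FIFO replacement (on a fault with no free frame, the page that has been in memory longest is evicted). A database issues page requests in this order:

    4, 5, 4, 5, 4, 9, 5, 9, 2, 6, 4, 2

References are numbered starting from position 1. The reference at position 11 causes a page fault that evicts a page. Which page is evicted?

pos 1: 4 → fault, frames (4)
pos 2: 5 → fault, frames (4 5)
pos 3: 4 → hit
pos 4: 5 → hit
pos 5: 4 → hit
pos 6: 9 → fault, frames (4 5 9)
pos 7: 5 → hit
pos 8: 9 → hit
pos 9: 2 → fault, frames (4 5 9 2)
pos 10: 6 → fault, evict 4, frames (5 9 2 6)
pos 11: 4 → fault, evict 5, frames (9 2 6 4)
At position 11, page 5 is evicted.

5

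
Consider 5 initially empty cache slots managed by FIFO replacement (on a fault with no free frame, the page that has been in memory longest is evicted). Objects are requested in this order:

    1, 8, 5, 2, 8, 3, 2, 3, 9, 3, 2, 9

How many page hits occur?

1 → miss, frames [1]
8 → miss, frames [1, 8]
5 → miss, frames [1, 8, 5]
2 → miss, frames [1, 8, 5, 2]
8 → hit
3 → miss, frames [1, 8, 5, 2, 3]
2 → hit
3 → hit
9 → miss, evict 1, frames [8, 5, 2, 3, 9]
3 → hit
2 → hit
9 → hit
Hits: 6.

6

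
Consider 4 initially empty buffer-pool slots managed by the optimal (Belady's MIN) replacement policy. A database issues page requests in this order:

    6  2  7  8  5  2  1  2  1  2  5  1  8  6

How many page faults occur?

6: miss, frames [6]
2: miss, frames [6, 2]
7: miss, frames [6, 2, 7]
8: miss, frames [6, 2, 7, 8]
5: miss, evict 7, frames [6, 2, 8, 5]
2: hit
1: miss, evict 6, frames [2, 8, 5, 1]
2: hit
1: hit
2: hit
5: hit
1: hit
8: hit
6: miss, evict 1, frames [2, 8, 5, 6]
Page faults: 7.

7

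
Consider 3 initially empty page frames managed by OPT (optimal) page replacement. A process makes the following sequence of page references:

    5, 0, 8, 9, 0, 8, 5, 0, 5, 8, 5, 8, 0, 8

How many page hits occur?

9

5: miss, frames (5)
0: miss, frames (5 0)
8: miss, frames (5 0 8)
9: miss, evict 5, frames (0 8 9)
0: hit
8: hit
5: miss, evict 9, frames (0 8 5)
0: hit
5: hit
8: hit
5: hit
8: hit
0: hit
8: hit
Hits: 9.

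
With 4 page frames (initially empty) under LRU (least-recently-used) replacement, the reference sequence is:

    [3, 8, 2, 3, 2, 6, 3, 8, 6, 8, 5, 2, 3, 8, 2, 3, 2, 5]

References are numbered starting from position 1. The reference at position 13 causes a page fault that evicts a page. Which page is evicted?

6

pos 1: 3: fault, frames {3}
pos 2: 8: fault, frames {3,8}
pos 3: 2: fault, frames {3,8,2}
pos 4: 3: hit
pos 5: 2: hit
pos 6: 6: fault, frames {8,3,2,6}
pos 7: 3: hit
pos 8: 8: hit
pos 9: 6: hit
pos 10: 8: hit
pos 11: 5: fault, evict 2, frames {3,6,8,5}
pos 12: 2: fault, evict 3, frames {6,8,5,2}
pos 13: 3: fault, evict 6, frames {8,5,2,3}
At position 13, page 6 is evicted.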